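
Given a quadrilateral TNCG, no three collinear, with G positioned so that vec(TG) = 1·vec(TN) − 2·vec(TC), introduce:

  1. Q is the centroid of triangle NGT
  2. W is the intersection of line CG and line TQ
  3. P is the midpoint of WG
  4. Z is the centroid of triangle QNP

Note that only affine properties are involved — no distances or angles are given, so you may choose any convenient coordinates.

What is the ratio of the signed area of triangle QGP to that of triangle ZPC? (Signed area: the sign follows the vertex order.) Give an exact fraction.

Assign T = (0, 0), N = (1, 0), C = (0, 1), G = (1, -2) — the answer is frame-independent, so this choice is without loss of generality.
1. Q is the centroid of triangle NGT ⇒ Q = (2/3, -2/3)
2. W is the intersection of line CG and line TQ ⇒ W = (1/2, -1/2)
3. P is the midpoint of WG ⇒ P = (3/4, -5/4)
4. Z is the centroid of triangle QNP ⇒ Z = (29/36, -23/36)
2·[QGP] = -1/12, 2·[ZPC] = -7/12
[QGP]:[ZPC] = -1/12:-7/12 = 1/7

[QGP]:[ZPC] = 1/7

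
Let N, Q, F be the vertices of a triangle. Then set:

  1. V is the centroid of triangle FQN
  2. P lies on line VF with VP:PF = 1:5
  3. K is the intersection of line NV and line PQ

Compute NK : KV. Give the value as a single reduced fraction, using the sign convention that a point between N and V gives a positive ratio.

Assign N = (0, 0), Q = (1, 0), F = (0, 1) — the answer is frame-independent, so this choice is without loss of generality.
1. V is the centroid of triangle FQN ⇒ V = (1/3, 1/3)
2. P lies on line VF with VP:PF = 1:5 ⇒ P = (5/18, 4/9)
3. K is the intersection of line NV and line PQ ⇒ K = (8/21, 8/21)
K = N + t·(V−N) with t = 8/7, so NK:KV = t:(1−t) = 8/7:-1/7

NK:KV = -8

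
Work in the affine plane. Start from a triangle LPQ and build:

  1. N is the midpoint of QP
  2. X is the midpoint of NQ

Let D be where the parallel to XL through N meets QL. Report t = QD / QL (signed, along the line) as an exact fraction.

Set L = (0, 0), P = (1, 0), Q = (0, 1); any affine frame gives the same invariant.
1. N is the midpoint of QP ⇒ N = (1/2, 1/2)
2. X is the midpoint of NQ ⇒ X = (1/4, 3/4)
through N parallel to XL: direction (-1/4, -3/4); meets QL at D = (0, -1)
D = Q + t·(L−Q) with t = 2

t = 2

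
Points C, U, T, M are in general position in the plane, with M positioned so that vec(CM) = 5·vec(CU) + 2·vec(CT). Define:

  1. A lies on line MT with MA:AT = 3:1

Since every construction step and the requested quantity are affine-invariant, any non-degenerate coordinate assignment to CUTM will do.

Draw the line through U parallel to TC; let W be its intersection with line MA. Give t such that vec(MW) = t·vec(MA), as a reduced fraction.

t = 16/15

Set C = (0, 0), U = (1, 0), T = (0, 1), M = (5, 2); any affine frame gives the same invariant.
1. A lies on line MT with MA:AT = 3:1 ⇒ A = (5/4, 5/4)
through U parallel to TC: direction (0, -1); meets MA at W = (1, 6/5)
W = M + t·(A−M) with t = 16/15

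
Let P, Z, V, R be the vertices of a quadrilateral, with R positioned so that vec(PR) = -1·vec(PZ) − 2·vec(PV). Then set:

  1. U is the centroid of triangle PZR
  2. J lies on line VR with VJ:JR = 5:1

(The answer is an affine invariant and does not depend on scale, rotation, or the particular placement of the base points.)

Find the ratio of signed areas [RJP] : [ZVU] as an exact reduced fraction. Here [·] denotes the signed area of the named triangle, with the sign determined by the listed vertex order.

[RJP]:[ZVU] = -1/10

Choose coordinates P = (0, 0), Z = (1, 0), V = (0, 1), R = (-1, -2).
1. U is the centroid of triangle PZR ⇒ U = (0, -2/3)
2. J lies on line VR with VJ:JR = 5:1 ⇒ J = (-5/6, -3/2)
2·[RJP] = -1/6, 2·[ZVU] = 5/3
[RJP]:[ZVU] = -1/6:5/3 = -1/10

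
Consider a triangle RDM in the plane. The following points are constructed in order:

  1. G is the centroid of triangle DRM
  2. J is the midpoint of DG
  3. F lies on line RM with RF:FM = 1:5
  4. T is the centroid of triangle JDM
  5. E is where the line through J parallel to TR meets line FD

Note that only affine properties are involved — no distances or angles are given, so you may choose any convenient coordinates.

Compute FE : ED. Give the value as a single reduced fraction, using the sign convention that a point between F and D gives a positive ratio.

FE:ED = 7/6

Work in coordinates with R = (0, 0), D = (1, 0), M = (0, 1).
1. G is the centroid of triangle DRM ⇒ G = (1/3, 1/3)
2. J is the midpoint of DG ⇒ J = (2/3, 1/6)
3. F lies on line RM with RF:FM = 1:5 ⇒ F = (0, 1/6)
4. T is the centroid of triangle JDM ⇒ T = (5/9, 7/18)
5. E is where the line through J parallel to TR meets line FD ⇒ E = (7/13, 1/13)
E = F + t·(D−F) with t = 7/13, so FE:ED = t:(1−t) = 7/13:6/13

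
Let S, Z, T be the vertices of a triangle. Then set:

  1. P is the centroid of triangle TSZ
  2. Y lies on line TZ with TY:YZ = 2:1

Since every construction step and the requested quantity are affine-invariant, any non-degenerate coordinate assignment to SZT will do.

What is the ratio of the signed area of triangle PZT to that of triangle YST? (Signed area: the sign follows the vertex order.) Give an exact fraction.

Set S = (0, 0), Z = (1, 0), T = (0, 1); any affine frame gives the same invariant.
1. P is the centroid of triangle TSZ ⇒ P = (1/3, 1/3)
2. Y lies on line TZ with TY:YZ = 2:1 ⇒ Y = (2/3, 1/3)
2·[PZT] = 1/3, 2·[YST] = -2/3
[PZT]:[YST] = 1/3:-2/3 = -1/2

[PZT]:[YST] = -1/2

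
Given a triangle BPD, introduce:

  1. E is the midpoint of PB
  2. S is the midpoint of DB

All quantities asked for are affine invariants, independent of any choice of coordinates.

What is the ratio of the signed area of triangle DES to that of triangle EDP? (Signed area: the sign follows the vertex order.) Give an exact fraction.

[DES]:[EDP] = 1/2

Choose coordinates B = (0, 0), P = (1, 0), D = (0, 1).
1. E is the midpoint of PB ⇒ E = (1/2, 0)
2. S is the midpoint of DB ⇒ S = (0, 1/2)
2·[DES] = -1/4, 2·[EDP] = -1/2
[DES]:[EDP] = -1/4:-1/2 = 1/2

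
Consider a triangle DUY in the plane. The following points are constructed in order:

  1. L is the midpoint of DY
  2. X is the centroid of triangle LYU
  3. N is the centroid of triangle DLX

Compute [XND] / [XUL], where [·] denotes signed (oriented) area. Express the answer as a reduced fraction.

[XND]:[XUL] = -1/3

Choose coordinates D = (0, 0), U = (1, 0), Y = (0, 1).
1. L is the midpoint of DY ⇒ L = (0, 1/2)
2. X is the centroid of triangle LYU ⇒ X = (1/3, 1/2)
3. N is the centroid of triangle DLX ⇒ N = (1/9, 1/3)
2·[XND] = 1/18, 2·[XUL] = -1/6
[XND]:[XUL] = 1/18:-1/6 = -1/3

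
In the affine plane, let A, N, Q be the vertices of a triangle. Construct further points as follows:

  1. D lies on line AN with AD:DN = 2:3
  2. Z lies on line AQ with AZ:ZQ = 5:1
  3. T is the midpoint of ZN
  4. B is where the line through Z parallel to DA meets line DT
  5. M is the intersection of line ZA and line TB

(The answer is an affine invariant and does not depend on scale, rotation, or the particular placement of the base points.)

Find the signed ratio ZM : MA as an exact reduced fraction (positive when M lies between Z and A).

ZM:MA = -3/2

Assign A = (0, 0), N = (1, 0), Q = (0, 1) — the answer is frame-independent, so this choice is without loss of generality.
1. D lies on line AN with AD:DN = 2:3 ⇒ D = (2/5, 0)
2. Z lies on line AQ with AZ:ZQ = 5:1 ⇒ Z = (0, 5/6)
3. T is the midpoint of ZN ⇒ T = (1/2, 5/12)
4. B is where the line through Z parallel to DA meets line DT ⇒ B = (3/5, 5/6)
5. M is the intersection of line ZA and line TB ⇒ M = (0, -5/3)
M = Z + t·(A−Z) with t = 3, so ZM:MA = t:(1−t) = 3:-2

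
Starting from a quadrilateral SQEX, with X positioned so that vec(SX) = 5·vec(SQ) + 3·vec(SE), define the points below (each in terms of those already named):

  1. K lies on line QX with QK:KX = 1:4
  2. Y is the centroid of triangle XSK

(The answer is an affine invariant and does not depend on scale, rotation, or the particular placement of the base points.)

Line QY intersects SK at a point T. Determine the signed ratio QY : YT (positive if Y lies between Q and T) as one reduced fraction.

QY:YT = -7/4

Assign S = (0, 0), Q = (1, 0), E = (0, 1), X = (5, 3) — the answer is frame-independent, so this choice is without loss of generality.
1. K lies on line QX with QK:KX = 1:4 ⇒ K = (9/5, 3/5)
2. Y is the centroid of triangle XSK ⇒ Y = (34/15, 6/5)
line QY meets SK at T = (54/35, 18/35)
Y = Q + t·(T−Q) with t = 7/3, so QY:YT = 7/3:-4/3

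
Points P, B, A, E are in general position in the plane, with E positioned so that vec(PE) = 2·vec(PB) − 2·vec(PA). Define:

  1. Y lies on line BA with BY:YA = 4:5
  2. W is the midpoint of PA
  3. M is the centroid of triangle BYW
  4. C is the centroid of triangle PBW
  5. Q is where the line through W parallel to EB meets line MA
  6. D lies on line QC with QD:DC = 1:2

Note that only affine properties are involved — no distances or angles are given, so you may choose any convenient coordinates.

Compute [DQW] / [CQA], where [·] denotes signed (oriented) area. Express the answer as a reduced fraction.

Work in coordinates with P = (0, 0), B = (1, 0), A = (0, 1), E = (2, -2).
1. Y lies on line BA with BY:YA = 4:5 ⇒ Y = (5/9, 4/9)
2. W is the midpoint of PA ⇒ W = (0, 1/2)
3. M is the centroid of triangle BYW ⇒ M = (14/27, 17/54)
4. C is the centroid of triangle PBW ⇒ C = (1/3, 1/6)
5. Q is where the line through W parallel to EB meets line MA ⇒ Q = (-14/19, 75/38)
6. D lies on line QC with QD:DC = 1:2 ⇒ D = (-65/171, 469/342)
2·[DQW] = 14/171, 2·[CQA] = -11/38
[DQW]:[CQA] = 14/171:-11/38 = -28/99

[DQW]:[CQA] = -28/99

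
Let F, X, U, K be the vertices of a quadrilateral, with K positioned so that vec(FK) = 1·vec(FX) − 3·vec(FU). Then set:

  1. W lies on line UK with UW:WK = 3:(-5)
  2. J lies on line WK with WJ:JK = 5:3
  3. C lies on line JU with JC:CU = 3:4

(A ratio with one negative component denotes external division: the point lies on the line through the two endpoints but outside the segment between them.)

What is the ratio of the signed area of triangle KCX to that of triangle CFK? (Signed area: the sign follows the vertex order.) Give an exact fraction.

[KCX]:[CFK] = -3

Assign F = (0, 0), X = (1, 0), U = (0, 1), K = (1, -3) — the answer is frame-independent, so this choice is without loss of generality.
1. W lies on line UK with UW:WK = 3:(-5) ⇒ W = (-3/2, 7)
2. J lies on line WK with WJ:JK = 5:3 ⇒ J = (1/16, 3/4)
3. C lies on line JU with JC:CU = 3:4 ⇒ C = (1/28, 6/7)
2·[KCX] = -81/28, 2·[CFK] = 27/28
[KCX]:[CFK] = -81/28:27/28 = -3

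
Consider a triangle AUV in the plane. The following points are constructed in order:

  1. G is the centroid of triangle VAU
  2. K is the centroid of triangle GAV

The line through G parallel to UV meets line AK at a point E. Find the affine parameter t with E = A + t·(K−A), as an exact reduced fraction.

Work in coordinates with A = (0, 0), U = (1, 0), V = (0, 1).
1. G is the centroid of triangle VAU ⇒ G = (1/3, 1/3)
2. K is the centroid of triangle GAV ⇒ K = (1/9, 4/9)
through G parallel to UV: direction (-1, 1); meets AK at E = (2/15, 8/15)
E = A + t·(K−A) with t = 6/5

t = 6/5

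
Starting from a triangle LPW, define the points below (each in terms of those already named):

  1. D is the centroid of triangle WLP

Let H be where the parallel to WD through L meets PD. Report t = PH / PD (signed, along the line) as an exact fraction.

Work in coordinates with L = (0, 0), P = (1, 0), W = (0, 1).
1. D is the centroid of triangle WLP ⇒ D = (1/3, 1/3)
through L parallel to WD: direction (1/3, -2/3); meets PD at H = (-1/3, 2/3)
H = P + t·(D−P) with t = 2

t = 2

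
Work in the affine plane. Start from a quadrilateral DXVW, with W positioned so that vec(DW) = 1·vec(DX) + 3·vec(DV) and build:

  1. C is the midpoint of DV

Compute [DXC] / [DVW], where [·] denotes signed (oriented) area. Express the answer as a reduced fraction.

Assign D = (0, 0), X = (1, 0), V = (0, 1), W = (1, 3) — the answer is frame-independent, so this choice is without loss of generality.
1. C is the midpoint of DV ⇒ C = (0, 1/2)
2·[DXC] = 1/2, 2·[DVW] = -1
[DXC]:[DVW] = 1/2:-1 = -1/2

[DXC]:[DVW] = -1/2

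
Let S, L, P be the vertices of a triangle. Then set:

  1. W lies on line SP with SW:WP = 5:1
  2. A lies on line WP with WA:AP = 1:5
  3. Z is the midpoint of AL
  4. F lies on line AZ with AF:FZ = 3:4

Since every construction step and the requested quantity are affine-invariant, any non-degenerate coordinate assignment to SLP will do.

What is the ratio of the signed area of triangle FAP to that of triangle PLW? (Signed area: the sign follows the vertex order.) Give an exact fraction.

Set S = (0, 0), L = (1, 0), P = (0, 1); any affine frame gives the same invariant.
1. W lies on line SP with SW:WP = 5:1 ⇒ W = (0, 5/6)
2. A lies on line WP with WA:AP = 1:5 ⇒ A = (0, 31/36)
3. Z is the midpoint of AL ⇒ Z = (1/2, 31/72)
4. F lies on line AZ with AF:FZ = 3:4 ⇒ F = (3/14, 341/504)
2·[FAP] = -5/168, 2·[PLW] = -1/6
[FAP]:[PLW] = -5/168:-1/6 = 5/28

[FAP]:[PLW] = 5/28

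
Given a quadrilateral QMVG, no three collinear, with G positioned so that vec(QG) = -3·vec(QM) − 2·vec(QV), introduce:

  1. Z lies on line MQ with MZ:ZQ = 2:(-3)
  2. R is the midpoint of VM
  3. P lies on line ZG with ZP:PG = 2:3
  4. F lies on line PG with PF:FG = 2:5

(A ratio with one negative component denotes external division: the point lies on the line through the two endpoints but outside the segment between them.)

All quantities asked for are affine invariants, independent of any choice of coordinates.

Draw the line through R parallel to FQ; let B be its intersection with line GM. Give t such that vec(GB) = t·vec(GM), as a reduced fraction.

t = 41/52

Assign Q = (0, 0), M = (1, 0), V = (0, 1), G = (-3, -2) — the answer is frame-independent, so this choice is without loss of generality.
1. Z lies on line MQ with MZ:ZQ = 2:(-3) ⇒ Z = (3, 0)
2. R is the midpoint of VM ⇒ R = (1/2, 1/2)
3. P lies on line ZG with ZP:PG = 2:3 ⇒ P = (3/5, -4/5)
4. F lies on line PG with PF:FG = 2:5 ⇒ F = (-3/7, -8/7)
through R parallel to FQ: direction (3/7, 8/7); meets GM at B = (2/13, -11/26)
B = G + t·(M−G) with t = 41/52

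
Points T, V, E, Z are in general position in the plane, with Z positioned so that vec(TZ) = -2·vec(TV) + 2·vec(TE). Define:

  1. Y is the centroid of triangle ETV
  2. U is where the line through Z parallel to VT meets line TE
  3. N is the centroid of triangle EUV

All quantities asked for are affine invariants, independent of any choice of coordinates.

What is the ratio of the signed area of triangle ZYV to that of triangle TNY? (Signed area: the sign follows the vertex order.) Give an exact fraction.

Choose coordinates T = (0, 0), V = (1, 0), E = (0, 1), Z = (-2, 2).
1. Y is the centroid of triangle ETV ⇒ Y = (1/3, 1/3)
2. U is where the line through Z parallel to VT meets line TE ⇒ U = (0, 2)
3. N is the centroid of triangle EUV ⇒ N = (1/3, 1)
2·[ZYV] = 1/3, 2·[TNY] = -2/9
[ZYV]:[TNY] = 1/3:-2/9 = -3/2

[ZYV]:[TNY] = -3/2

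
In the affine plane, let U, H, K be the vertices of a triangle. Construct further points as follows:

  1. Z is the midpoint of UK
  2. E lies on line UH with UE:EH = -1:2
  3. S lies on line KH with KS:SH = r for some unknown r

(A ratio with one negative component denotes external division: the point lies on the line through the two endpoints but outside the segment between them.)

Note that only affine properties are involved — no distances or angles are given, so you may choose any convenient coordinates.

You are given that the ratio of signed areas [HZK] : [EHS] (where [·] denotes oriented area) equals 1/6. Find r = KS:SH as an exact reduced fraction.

r = -5/3

Choose coordinates U = (0, 0), H = (1, 0), K = (0, 1).
1. Z is the midpoint of UK ⇒ Z = (0, 1/2)
2. E lies on line UH with UE:EH = -1:2 ⇒ E = (-1, 0)
3. With KS:SH = r, write λ = r/(r+1) so S = K + λ·(H−K); S is affine-linear in λ
Every point depending on S is an affine combination of S and λ-independent points, so each such coordinate is linear in λ; the λ² term in each signed area is a multiple of (H−K)×(H−K) = 0, so 2·[HZK] and 2·[EHS] are each linear in λ. Evaluating at λ=0 and λ=1:
  2·[HZK] = -1/2,   2·[EHS] = -2·λ + 2
So [HZK]:[EHS] = (-1/2) / (-2·λ + 2). Setting this equal to 1/6:
  -1/2 = 1/6·(-2·λ + 2)  ⇒  λ = 5/2
Then r = λ/(1−λ) = (5/2)/(-3/2) = -5/3. Check: with r = -5/3, S = (5/2, -3/2) and [HZK]:[EHS] = 1/6 as required.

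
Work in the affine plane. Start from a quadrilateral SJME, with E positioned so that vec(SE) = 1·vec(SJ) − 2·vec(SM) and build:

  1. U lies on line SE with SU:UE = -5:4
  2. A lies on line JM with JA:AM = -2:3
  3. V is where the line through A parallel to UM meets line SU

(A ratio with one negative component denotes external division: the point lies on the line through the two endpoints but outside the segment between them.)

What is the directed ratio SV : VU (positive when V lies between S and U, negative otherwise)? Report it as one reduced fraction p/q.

Choose coordinates S = (0, 0), J = (1, 0), M = (0, 1), E = (1, -2).
1. U lies on line SE with SU:UE = -5:4 ⇒ U = (5, -10)
2. A lies on line JM with JA:AM = -2:3 ⇒ A = (3, -2)
3. V is where the line through A parallel to UM meets line SU ⇒ V = (23, -46)
V = S + t·(U−S) with t = 23/5, so SV:VU = t:(1−t) = 23/5:-18/5

SV:VU = -23/18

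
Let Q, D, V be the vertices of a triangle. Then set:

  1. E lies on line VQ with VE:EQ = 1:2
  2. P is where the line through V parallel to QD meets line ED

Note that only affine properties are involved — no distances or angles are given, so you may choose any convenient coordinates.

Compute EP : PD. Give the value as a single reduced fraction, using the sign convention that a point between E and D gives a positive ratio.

EP:PD = -1/3

Work in coordinates with Q = (0, 0), D = (1, 0), V = (0, 1).
1. E lies on line VQ with VE:EQ = 1:2 ⇒ E = (0, 2/3)
2. P is where the line through V parallel to QD meets line ED ⇒ P = (-1/2, 1)
P = E + t·(D−E) with t = -1/2, so EP:PD = t:(1−t) = -1/2:3/2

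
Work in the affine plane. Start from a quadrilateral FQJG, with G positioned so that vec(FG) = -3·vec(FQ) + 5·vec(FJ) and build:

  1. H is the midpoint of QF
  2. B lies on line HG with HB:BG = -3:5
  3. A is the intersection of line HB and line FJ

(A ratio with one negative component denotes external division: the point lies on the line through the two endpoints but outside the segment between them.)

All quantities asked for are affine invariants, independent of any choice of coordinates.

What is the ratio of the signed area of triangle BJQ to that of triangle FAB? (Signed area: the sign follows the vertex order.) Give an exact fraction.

[BJQ]:[FAB] = 77/115

Work in coordinates with F = (0, 0), Q = (1, 0), J = (0, 1), G = (-3, 5).
1. H is the midpoint of QF ⇒ H = (1/2, 0)
2. B lies on line HG with HB:BG = -3:5 ⇒ B = (23/4, -15/2)
3. A is the intersection of line HB and line FJ ⇒ A = (0, 5/7)
2·[BJQ] = -11/4, 2·[FAB] = -115/28
[BJQ]:[FAB] = -11/4:-115/28 = 77/115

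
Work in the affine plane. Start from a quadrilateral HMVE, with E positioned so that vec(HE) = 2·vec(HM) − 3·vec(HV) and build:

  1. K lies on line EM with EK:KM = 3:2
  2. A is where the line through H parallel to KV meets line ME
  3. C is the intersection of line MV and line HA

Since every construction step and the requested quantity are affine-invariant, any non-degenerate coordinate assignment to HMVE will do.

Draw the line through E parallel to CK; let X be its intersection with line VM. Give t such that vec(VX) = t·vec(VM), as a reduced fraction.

t = -47/8

Work in coordinates with H = (0, 0), M = (1, 0), V = (0, 1), E = (2, -3).
1. K lies on line EM with EK:KM = 3:2 ⇒ K = (7/5, -6/5)
2. A is where the line through H parallel to KV meets line ME ⇒ A = (21/10, -33/10)
3. C is the intersection of line MV and line HA ⇒ C = (-7/4, 11/4)
through E parallel to CK: direction (63/20, -79/20); meets VM at X = (-47/8, 55/8)
X = V + t·(M−V) with t = -47/8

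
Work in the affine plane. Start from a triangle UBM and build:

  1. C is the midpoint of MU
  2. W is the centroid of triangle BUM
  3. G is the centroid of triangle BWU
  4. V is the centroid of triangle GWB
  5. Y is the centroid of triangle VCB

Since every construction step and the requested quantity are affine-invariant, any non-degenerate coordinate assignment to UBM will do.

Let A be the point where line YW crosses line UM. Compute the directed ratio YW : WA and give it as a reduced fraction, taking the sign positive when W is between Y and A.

YW:WA = 16/27

Set U = (0, 0), B = (1, 0), M = (0, 1); any affine frame gives the same invariant.
1. C is the midpoint of MU ⇒ C = (0, 1/2)
2. W is the centroid of triangle BUM ⇒ W = (1/3, 1/3)
3. G is the centroid of triangle BWU ⇒ G = (4/9, 1/9)
4. V is the centroid of triangle GWB ⇒ V = (16/27, 4/27)
5. Y is the centroid of triangle VCB ⇒ Y = (43/81, 35/162)
line YW meets UM at A = (0, 17/32)
W = Y + t·(A−Y) with t = 16/43, so YW:WA = 16/43:27/43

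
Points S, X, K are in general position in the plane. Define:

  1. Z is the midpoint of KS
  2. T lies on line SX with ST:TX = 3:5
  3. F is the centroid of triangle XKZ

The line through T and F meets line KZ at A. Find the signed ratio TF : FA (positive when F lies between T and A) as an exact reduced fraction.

Set S = (0, 0), X = (1, 0), K = (0, 1); any affine frame gives the same invariant.
1. Z is the midpoint of KS ⇒ Z = (0, 1/2)
2. T lies on line SX with ST:TX = 3:5 ⇒ T = (3/8, 0)
3. F is the centroid of triangle XKZ ⇒ F = (1/3, 1/2)
line TF meets KZ at A = (0, 9/2)
F = T + t·(A−T) with t = 1/9, so TF:FA = 1/9:8/9

TF:FA = 1/8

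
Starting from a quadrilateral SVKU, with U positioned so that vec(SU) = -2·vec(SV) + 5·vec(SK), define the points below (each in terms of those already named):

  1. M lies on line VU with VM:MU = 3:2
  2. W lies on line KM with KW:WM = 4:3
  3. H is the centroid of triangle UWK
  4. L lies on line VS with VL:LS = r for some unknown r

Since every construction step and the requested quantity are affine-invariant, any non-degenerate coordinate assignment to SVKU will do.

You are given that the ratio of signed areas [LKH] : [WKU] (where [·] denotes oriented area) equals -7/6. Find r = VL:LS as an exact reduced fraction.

r = 5

Work in coordinates with S = (0, 0), V = (1, 0), K = (0, 1), U = (-2, 5).
1. M lies on line VU with VM:MU = 3:2 ⇒ M = (-4/5, 3)
2. W lies on line KM with KW:WM = 4:3 ⇒ W = (-16/35, 15/7)
3. H is the centroid of triangle UWK ⇒ H = (-86/105, 19/7)
4. With VL:LS = r, write λ = r/(r+1) so L = V + λ·(S−V); L is affine-linear in λ
Every point depending on L is an affine combination of L and λ-independent points, so each such coordinate is linear in λ; the λ² term in each signed area is a multiple of (S−V)×(S−V) = 0, so 2·[LKH] and 2·[WKU] are each linear in λ. Evaluating at λ=0 and λ=1:
  2·[LKH] = 12/7·λ − 94/105,   2·[WKU] = -16/35
So [LKH]:[WKU] = (12/7·λ − 94/105) / (-16/35). Setting this equal to -7/6:
  12/7·λ − 94/105 = -7/6·(-16/35)  ⇒  λ = 5/6
Then r = λ/(1−λ) = (5/6)/(1/6) = 5. Check: with r = 5, L = (1/6, 0) and [LKH]:[WKU] = -7/6 as required.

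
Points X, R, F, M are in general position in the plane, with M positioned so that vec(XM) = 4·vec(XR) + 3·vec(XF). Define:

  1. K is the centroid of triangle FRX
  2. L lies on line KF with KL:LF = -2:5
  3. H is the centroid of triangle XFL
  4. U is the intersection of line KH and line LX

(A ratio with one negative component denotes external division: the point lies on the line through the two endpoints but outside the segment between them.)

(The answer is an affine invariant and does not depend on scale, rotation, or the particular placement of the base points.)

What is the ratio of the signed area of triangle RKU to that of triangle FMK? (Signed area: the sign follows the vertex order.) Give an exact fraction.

[RKU]:[FMK] = -2/15

Assign X = (0, 0), R = (1, 0), F = (0, 1), M = (4, 3) — the answer is frame-independent, so this choice is without loss of generality.
1. K is the centroid of triangle FRX ⇒ K = (1/3, 1/3)
2. L lies on line KF with KL:LF = -2:5 ⇒ L = (5/9, -1/9)
3. H is the centroid of triangle XFL ⇒ H = (5/27, 8/27)
4. U is the intersection of line KH and line LX ⇒ U = (-5/9, 1/9)
2·[RKU] = 4/9, 2·[FMK] = -10/3
[RKU]:[FMK] = 4/9:-10/3 = -2/15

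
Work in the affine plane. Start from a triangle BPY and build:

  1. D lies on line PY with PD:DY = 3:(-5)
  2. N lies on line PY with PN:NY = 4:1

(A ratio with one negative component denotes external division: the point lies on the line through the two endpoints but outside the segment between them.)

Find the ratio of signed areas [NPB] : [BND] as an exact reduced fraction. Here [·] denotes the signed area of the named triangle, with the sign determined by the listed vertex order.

Work in coordinates with B = (0, 0), P = (1, 0), Y = (0, 1).
1. D lies on line PY with PD:DY = 3:(-5) ⇒ D = (5/2, -3/2)
2. N lies on line PY with PN:NY = 4:1 ⇒ N = (1/5, 4/5)
2·[NPB] = -4/5, 2·[BND] = -23/10
[NPB]:[BND] = -4/5:-23/10 = 8/23

[NPB]:[BND] = 8/23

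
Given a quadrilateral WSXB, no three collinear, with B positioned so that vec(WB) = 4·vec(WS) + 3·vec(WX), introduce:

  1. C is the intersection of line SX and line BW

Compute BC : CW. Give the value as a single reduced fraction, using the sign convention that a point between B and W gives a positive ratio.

Work in coordinates with W = (0, 0), S = (1, 0), X = (0, 1), B = (4, 3).
1. C is the intersection of line SX and line BW ⇒ C = (4/7, 3/7)
C = B + t·(W−B) with t = 6/7, so BC:CW = t:(1−t) = 6/7:1/7

BC:CW = 6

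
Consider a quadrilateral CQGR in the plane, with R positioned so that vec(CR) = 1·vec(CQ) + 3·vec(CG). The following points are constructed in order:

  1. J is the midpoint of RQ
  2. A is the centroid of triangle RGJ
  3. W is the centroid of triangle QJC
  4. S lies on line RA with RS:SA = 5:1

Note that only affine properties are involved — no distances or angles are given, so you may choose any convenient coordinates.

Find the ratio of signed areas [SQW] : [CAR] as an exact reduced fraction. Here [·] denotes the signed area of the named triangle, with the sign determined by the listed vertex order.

Set C = (0, 0), Q = (1, 0), G = (0, 1), R = (1, 3); any affine frame gives the same invariant.
1. J is the midpoint of RQ ⇒ J = (1, 3/2)
2. A is the centroid of triangle RGJ ⇒ A = (2/3, 11/6)
3. W is the centroid of triangle QJC ⇒ W = (2/3, 1/2)
4. S lies on line RA with RS:SA = 5:1 ⇒ S = (13/18, 73/36)
2·[SQW] = -29/54, 2·[CAR] = 1/6
[SQW]:[CAR] = -29/54:1/6 = -29/9

[SQW]:[CAR] = -29/9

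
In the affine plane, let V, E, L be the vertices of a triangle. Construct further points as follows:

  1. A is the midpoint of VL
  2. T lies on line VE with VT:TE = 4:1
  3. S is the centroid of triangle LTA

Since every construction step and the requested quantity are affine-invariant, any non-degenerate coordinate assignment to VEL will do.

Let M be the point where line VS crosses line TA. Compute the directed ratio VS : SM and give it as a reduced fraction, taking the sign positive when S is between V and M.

VS:SM = -4

Work in coordinates with V = (0, 0), E = (1, 0), L = (0, 1).
1. A is the midpoint of VL ⇒ A = (0, 1/2)
2. T lies on line VE with VT:TE = 4:1 ⇒ T = (4/5, 0)
3. S is the centroid of triangle LTA ⇒ S = (4/15, 1/2)
line VS meets TA at M = (1/5, 3/8)
S = V + t·(M−V) with t = 4/3, so VS:SM = 4/3:-1/3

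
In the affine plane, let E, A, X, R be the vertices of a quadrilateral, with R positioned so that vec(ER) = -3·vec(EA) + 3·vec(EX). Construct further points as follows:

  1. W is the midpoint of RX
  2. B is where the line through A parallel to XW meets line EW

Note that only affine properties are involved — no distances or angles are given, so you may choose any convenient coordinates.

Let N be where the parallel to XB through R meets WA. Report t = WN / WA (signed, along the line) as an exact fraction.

Work in coordinates with E = (0, 0), A = (1, 0), X = (0, 1), R = (-3, 3).
1. W is the midpoint of RX ⇒ W = (-3/2, 2)
2. B is where the line through A parallel to XW meets line EW ⇒ B = (-1, 4/3)
through R parallel to XB: direction (-1, 1/3); meets WA at N = (-18/7, 20/7)
N = W + t·(A−W) with t = -3/7

t = -3/7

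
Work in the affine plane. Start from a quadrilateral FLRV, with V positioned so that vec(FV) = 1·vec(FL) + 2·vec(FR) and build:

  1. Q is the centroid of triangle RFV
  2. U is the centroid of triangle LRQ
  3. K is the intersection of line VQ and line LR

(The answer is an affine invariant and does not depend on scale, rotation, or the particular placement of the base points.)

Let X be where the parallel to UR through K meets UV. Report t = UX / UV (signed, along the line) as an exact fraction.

t = -1/35

Set F = (0, 0), L = (1, 0), R = (0, 1), V = (1, 2); any affine frame gives the same invariant.
1. Q is the centroid of triangle RFV ⇒ Q = (1/3, 1)
2. U is the centroid of triangle LRQ ⇒ U = (4/9, 2/3)
3. K is the intersection of line VQ and line LR ⇒ K = (1/5, 4/5)
through K parallel to UR: direction (-4/9, 1/3); meets UV at X = (3/7, 22/35)
X = U + t·(V−U) with t = -1/35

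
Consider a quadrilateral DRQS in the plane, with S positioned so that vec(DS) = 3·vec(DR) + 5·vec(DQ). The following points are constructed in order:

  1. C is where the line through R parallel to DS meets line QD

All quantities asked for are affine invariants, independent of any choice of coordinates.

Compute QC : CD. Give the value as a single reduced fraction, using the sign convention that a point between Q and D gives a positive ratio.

QC:CD = -8/5

Set D = (0, 0), R = (1, 0), Q = (0, 1), S = (3, 5); any affine frame gives the same invariant.
1. C is where the line through R parallel to DS meets line QD ⇒ C = (0, -5/3)
C = Q + t·(D−Q) with t = 8/3, so QC:CD = t:(1−t) = 8/3:-5/3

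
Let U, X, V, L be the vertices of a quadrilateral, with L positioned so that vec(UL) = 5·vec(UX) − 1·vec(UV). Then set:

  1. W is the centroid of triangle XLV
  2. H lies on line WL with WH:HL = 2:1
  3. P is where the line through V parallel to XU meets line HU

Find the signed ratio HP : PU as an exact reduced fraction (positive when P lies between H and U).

HP:PU = -5/3

Choose coordinates U = (0, 0), X = (1, 0), V = (0, 1), L = (5, -1).
1. W is the centroid of triangle XLV ⇒ W = (2, 0)
2. H lies on line WL with WH:HL = 2:1 ⇒ H = (4, -2/3)
3. P is where the line through V parallel to XU meets line HU ⇒ P = (-6, 1)
P = H + t·(U−H) with t = 5/2, so HP:PU = t:(1−t) = 5/2:-3/2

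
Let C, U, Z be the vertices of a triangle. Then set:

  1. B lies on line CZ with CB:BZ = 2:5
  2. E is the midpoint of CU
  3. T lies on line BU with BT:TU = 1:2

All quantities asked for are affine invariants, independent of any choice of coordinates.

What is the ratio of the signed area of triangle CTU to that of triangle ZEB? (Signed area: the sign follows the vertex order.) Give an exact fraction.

Assign C = (0, 0), U = (1, 0), Z = (0, 1) — the answer is frame-independent, so this choice is without loss of generality.
1. B lies on line CZ with CB:BZ = 2:5 ⇒ B = (0, 2/7)
2. E is the midpoint of CU ⇒ E = (1/2, 0)
3. T lies on line BU with BT:TU = 1:2 ⇒ T = (1/3, 4/21)
2·[CTU] = -4/21, 2·[ZEB] = -5/14
[CTU]:[ZEB] = -4/21:-5/14 = 8/15

[CTU]:[ZEB] = 8/15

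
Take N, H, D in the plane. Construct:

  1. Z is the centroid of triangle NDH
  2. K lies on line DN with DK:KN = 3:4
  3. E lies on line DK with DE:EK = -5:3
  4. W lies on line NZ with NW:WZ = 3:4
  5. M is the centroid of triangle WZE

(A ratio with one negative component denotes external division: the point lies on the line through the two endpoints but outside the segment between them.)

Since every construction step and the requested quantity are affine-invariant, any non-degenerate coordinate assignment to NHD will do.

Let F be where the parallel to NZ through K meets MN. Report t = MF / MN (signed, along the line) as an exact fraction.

t = 25

Set N = (0, 0), H = (1, 0), D = (0, 1); any affine frame gives the same invariant.
1. Z is the centroid of triangle NDH ⇒ Z = (1/3, 1/3)
2. K lies on line DN with DK:KN = 3:4 ⇒ K = (0, 4/7)
3. E lies on line DK with DE:EK = -5:3 ⇒ E = (0, -1/14)
4. W lies on line NZ with NW:WZ = 3:4 ⇒ W = (1/7, 1/7)
5. M is the centroid of triangle WZE ⇒ M = (10/63, 17/126)
through K parallel to NZ: direction (1/3, 1/3); meets MN at F = (-80/21, -68/21)
F = M + t·(N−M) with t = 25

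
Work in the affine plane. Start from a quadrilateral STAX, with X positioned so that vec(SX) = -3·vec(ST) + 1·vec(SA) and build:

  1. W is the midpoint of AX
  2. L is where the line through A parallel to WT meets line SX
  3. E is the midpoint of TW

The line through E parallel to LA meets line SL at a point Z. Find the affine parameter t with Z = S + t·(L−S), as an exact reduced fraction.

t = 2/5

Assign S = (0, 0), T = (1, 0), A = (0, 1), X = (-3, 1) — the answer is frame-independent, so this choice is without loss of generality.
1. W is the midpoint of AX ⇒ W = (-3/2, 1)
2. L is where the line through A parallel to WT meets line SX ⇒ L = (15, -5)
3. E is the midpoint of TW ⇒ E = (-1/4, 1/2)
through E parallel to LA: direction (-15, 6); meets SL at Z = (6, -2)
Z = S + t·(L−S) with t = 2/5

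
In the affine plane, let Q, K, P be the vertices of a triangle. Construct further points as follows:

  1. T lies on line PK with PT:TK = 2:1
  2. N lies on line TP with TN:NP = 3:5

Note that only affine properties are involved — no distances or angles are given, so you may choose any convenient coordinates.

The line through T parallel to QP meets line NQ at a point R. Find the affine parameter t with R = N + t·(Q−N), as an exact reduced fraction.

Work in coordinates with Q = (0, 0), K = (1, 0), P = (0, 1).
1. T lies on line PK with PT:TK = 2:1 ⇒ T = (2/3, 1/3)
2. N lies on line TP with TN:NP = 3:5 ⇒ N = (5/12, 7/12)
through T parallel to QP: direction (0, 1); meets NQ at R = (2/3, 14/15)
R = N + t·(Q−N) with t = -3/5

t = -3/5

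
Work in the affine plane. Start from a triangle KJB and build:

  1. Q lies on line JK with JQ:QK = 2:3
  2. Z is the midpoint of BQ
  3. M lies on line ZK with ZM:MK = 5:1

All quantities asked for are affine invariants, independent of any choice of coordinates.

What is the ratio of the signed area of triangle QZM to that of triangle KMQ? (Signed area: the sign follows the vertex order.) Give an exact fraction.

Set K = (0, 0), J = (1, 0), B = (0, 1); any affine frame gives the same invariant.
1. Q lies on line JK with JQ:QK = 2:3 ⇒ Q = (3/5, 0)
2. Z is the midpoint of BQ ⇒ Z = (3/10, 1/2)
3. M lies on line ZK with ZM:MK = 5:1 ⇒ M = (1/20, 1/12)
2·[QZM] = 1/4, 2·[KMQ] = -1/20
[QZM]:[KMQ] = 1/4:-1/20 = -5

[QZM]:[KMQ] = -5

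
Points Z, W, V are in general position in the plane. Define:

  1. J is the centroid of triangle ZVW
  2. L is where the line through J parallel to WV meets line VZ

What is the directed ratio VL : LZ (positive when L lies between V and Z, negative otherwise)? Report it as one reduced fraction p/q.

Choose coordinates Z = (0, 0), W = (1, 0), V = (0, 1).
1. J is the centroid of triangle ZVW ⇒ J = (1/3, 1/3)
2. L is where the line through J parallel to WV meets line VZ ⇒ L = (0, 2/3)
L = V + t·(Z−V) with t = 1/3, so VL:LZ = t:(1−t) = 1/3:2/3

VL:LZ = 1/2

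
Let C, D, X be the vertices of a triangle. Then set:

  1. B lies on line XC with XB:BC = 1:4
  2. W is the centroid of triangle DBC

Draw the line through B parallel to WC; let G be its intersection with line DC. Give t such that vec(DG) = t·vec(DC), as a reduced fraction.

t = 2

Set C = (0, 0), D = (1, 0), X = (0, 1); any affine frame gives the same invariant.
1. B lies on line XC with XB:BC = 1:4 ⇒ B = (0, 4/5)
2. W is the centroid of triangle DBC ⇒ W = (1/3, 4/15)
through B parallel to WC: direction (-1/3, -4/15); meets DC at G = (-1, 0)
G = D + t·(C−D) with t = 2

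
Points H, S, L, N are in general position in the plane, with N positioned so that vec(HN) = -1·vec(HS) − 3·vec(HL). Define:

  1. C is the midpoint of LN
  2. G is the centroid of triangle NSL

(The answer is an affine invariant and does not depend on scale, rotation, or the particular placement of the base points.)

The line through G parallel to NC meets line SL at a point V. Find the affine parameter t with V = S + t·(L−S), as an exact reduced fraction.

Work in coordinates with H = (0, 0), S = (1, 0), L = (0, 1), N = (-1, -3).
1. C is the midpoint of LN ⇒ C = (-1/2, -1)
2. G is the centroid of triangle NSL ⇒ G = (0, -2/3)
through G parallel to NC: direction (1/2, 2); meets SL at V = (1/3, 2/3)
V = S + t·(L−S) with t = 2/3

t = 2/3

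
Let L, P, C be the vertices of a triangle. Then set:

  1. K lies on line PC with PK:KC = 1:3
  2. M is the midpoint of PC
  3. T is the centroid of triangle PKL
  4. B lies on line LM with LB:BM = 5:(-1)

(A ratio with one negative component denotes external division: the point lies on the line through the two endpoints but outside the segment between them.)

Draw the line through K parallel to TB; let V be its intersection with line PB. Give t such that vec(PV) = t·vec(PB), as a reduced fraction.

Set L = (0, 0), P = (1, 0), C = (0, 1); any affine frame gives the same invariant.
1. K lies on line PC with PK:KC = 1:3 ⇒ K = (3/4, 1/4)
2. M is the midpoint of PC ⇒ M = (1/2, 1/2)
3. T is the centroid of triangle PKL ⇒ T = (7/12, 1/12)
4. B lies on line LM with LB:BM = 5:(-1) ⇒ B = (5/8, 5/8)
through K parallel to TB: direction (1/24, 13/24); meets PB at V = (67/88, 35/88)
V = P + t·(B−P) with t = 7/11

t = 7/11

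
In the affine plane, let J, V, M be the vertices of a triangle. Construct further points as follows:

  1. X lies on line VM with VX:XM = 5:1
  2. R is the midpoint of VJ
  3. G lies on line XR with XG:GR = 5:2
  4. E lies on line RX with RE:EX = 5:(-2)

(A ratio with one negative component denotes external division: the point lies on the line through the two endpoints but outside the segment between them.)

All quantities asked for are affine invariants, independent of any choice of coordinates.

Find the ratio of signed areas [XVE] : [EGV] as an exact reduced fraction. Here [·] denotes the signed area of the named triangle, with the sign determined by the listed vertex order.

Choose coordinates J = (0, 0), V = (1, 0), M = (0, 1).
1. X lies on line VM with VX:XM = 5:1 ⇒ X = (1/6, 5/6)
2. R is the midpoint of VJ ⇒ R = (1/2, 0)
3. G lies on line XR with XG:GR = 5:2 ⇒ G = (17/42, 5/21)
4. E lies on line RX with RE:EX = 5:(-2) ⇒ E = (-1/18, 25/18)
2·[XVE] = 5/18, 2·[EGV] = 145/252
[XVE]:[EGV] = 5/18:145/252 = 14/29

[XVE]:[EGV] = 14/29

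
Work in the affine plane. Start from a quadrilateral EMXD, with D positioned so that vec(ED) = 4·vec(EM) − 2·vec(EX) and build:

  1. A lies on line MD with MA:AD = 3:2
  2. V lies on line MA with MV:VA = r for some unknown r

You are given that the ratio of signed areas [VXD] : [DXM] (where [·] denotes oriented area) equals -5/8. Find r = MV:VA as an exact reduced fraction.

Choose coordinates E = (0, 0), M = (1, 0), X = (0, 1), D = (4, -2).
1. A lies on line MD with MA:AD = 3:2 ⇒ A = (14/5, -6/5)
2. With MV:VA = r, write λ = r/(r+1) so V = M + λ·(A−M); V is affine-linear in λ
Every point depending on V is an affine combination of V and λ-independent points, so each such coordinate is linear in λ; the λ² term in each signed area is a multiple of (A−M)×(A−M) = 0, so 2·[VXD] and 2·[DXM] are each linear in λ. Evaluating at λ=0 and λ=1:
  2·[VXD] = 3/5·λ − 1,   2·[DXM] = 1
So [VXD]:[DXM] = (3/5·λ − 1) / (1). Setting this equal to -5/8:
  3/5·λ − 1 = -5/8·(1)  ⇒  λ = 5/8
Then r = λ/(1−λ) = (5/8)/(3/8) = 5/3. Check: with r = 5/3, V = (17/8, -3/4) and [VXD]:[DXM] = -5/8 as required.

r = 5/3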